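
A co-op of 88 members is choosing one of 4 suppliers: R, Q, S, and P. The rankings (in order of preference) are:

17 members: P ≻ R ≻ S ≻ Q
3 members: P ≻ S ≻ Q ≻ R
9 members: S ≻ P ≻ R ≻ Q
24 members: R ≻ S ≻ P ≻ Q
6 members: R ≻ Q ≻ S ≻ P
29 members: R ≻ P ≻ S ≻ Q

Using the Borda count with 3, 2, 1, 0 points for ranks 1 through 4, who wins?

R

R: 17·2 + 3·0 + 9·1 + 24·3 + 6·3 + 29·3 = 220
Q: 17·0 + 3·1 + 9·0 + 24·0 + 6·2 + 29·0 = 15
S: 17·1 + 3·2 + 9·3 + 24·2 + 6·1 + 29·1 = 133
P: 17·3 + 3·3 + 9·2 + 24·1 + 6·0 + 29·2 = 160
R has the highest Borda score (220).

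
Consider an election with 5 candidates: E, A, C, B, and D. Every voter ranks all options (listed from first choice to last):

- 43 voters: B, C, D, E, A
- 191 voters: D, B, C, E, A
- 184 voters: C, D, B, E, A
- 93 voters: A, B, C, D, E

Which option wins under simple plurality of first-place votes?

D

First-place votes: E 0, A 93, C 184, B 43, D 191.
D has the most first-place votes.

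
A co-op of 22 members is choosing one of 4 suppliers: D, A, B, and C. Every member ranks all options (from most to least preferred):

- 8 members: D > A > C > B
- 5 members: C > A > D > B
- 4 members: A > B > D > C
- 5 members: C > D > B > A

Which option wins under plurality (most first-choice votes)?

C

First-place votes: D 8, A 4, B 0, C 10.
C has the most first-place votes.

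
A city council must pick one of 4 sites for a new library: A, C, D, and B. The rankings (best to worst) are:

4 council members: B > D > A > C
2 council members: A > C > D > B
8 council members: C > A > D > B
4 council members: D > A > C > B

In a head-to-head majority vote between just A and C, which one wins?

Voters preferring A to C: 10; preferring C to A: 8.
A wins the head-to-head.

A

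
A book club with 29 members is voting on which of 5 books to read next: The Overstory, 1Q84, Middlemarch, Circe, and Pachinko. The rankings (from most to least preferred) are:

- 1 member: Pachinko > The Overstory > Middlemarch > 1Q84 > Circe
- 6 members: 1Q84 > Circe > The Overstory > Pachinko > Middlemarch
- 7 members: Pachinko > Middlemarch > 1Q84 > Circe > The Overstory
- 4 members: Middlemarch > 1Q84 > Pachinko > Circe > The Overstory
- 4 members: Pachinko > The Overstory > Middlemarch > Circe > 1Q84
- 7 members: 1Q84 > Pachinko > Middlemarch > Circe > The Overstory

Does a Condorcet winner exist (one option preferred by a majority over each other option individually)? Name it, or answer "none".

Checking pairwise contests:
1Q84 beats The Overstory 24–5.
Middlemarch beats 1Q84 16–13.
Pachinko beats Middlemarch 25–4.
1Q84 beats Circe 25–4.
1Q84 beats Pachinko 17–12.
Every option loses at least one head-to-head, so there is no Condorcet winner.

none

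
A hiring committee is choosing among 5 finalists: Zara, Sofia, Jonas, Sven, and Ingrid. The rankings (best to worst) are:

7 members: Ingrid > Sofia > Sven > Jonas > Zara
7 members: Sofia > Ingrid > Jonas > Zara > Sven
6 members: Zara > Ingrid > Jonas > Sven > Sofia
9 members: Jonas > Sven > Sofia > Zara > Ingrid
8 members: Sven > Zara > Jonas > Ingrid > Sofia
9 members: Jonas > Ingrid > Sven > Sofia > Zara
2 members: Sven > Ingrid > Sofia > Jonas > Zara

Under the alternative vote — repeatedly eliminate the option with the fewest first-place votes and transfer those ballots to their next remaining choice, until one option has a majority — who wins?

Jonas

Round 1: Zara 6, Sofia 7, Jonas 18, Sven 10, Ingrid 7. Eliminate Zara.
Round 2: Sofia 7, Jonas 18, Sven 10, Ingrid 13. Eliminate Sofia.
Round 3: Jonas 18, Sven 10, Ingrid 20. Eliminate Sven.
Round 4: Jonas 26, Ingrid 22. Jonas has a majority.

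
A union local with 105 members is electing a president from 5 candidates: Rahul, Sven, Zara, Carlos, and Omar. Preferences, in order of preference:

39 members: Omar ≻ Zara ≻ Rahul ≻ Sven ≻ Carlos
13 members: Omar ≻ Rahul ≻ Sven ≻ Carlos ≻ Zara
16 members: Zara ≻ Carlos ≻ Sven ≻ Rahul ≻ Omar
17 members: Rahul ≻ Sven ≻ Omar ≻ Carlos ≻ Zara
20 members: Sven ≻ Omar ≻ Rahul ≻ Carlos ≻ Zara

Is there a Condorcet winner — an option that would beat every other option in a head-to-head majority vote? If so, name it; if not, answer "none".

none

Checking pairwise contests:
Zara beats Rahul 55–50.
Rahul beats Sven 69–36.
Omar beats Zara 89–16.
Rahul beats Carlos 89–16.
Sven beats Omar 53–52.
Every option loses at least one head-to-head, so there is no Condorcet winner.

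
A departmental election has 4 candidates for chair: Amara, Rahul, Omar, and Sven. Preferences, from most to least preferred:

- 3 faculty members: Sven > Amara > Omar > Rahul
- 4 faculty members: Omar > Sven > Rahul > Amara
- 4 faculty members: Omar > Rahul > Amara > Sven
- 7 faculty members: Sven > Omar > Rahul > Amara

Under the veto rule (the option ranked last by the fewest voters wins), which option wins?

Last-place votes: Amara 11, Rahul 3, Omar 0, Sven 4.
Omar is ranked last by the fewest voters, so Omar wins.

Omar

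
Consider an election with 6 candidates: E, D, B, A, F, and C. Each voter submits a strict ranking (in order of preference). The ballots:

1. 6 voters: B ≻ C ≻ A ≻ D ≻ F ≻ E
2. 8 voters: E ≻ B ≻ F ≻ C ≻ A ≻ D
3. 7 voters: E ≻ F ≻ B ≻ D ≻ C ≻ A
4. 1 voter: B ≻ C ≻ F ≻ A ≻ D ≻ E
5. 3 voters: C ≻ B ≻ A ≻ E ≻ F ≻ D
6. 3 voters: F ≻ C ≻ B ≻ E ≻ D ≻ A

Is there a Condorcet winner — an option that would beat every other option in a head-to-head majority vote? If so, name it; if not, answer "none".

E

E vs D: 21–7 for E.
E vs B: 15–13 for E.
E vs A: 18–10 for E.
E vs F: 18–10 for E.
E vs C: 15–13 for E.
E beats every other option head-to-head.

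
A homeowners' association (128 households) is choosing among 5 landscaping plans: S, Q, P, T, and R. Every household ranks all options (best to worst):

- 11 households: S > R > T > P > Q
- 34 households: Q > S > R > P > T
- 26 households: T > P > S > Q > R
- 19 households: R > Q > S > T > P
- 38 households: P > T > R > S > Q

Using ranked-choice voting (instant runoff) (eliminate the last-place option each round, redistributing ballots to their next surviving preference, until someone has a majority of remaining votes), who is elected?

Round 1: S 11, Q 34, P 38, T 26, R 19. Eliminate S.
Round 2: Q 34, P 38, T 26, R 30. Eliminate T.
Round 3: Q 34, P 64, R 30. Eliminate R.
Round 4: Q 53, P 75. P has a majority.

P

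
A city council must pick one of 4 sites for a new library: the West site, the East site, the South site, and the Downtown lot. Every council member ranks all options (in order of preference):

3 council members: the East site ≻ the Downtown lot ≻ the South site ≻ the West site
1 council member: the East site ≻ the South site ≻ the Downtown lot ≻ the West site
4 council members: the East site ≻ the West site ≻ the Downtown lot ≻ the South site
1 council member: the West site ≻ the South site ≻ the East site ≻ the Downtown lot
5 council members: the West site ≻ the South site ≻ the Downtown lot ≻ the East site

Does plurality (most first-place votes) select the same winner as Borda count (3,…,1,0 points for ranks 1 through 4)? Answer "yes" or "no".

no

Plurality — first-place votes: the West site 6, the East site 8, the South site 0, the Downtown lot 0. Winner: the East site.
Borda — scores: the West site 26, the East site 25, the South site 17, the Downtown lot 16. Winner: the West site.
The two methods disagree.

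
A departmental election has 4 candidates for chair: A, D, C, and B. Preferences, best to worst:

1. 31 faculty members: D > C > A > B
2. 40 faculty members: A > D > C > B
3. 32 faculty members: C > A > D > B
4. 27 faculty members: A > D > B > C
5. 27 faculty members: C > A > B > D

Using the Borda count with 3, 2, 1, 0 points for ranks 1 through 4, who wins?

A

A: 31·1 + 40·3 + 32·2 + 27·3 + 27·2 = 350
D: 31·3 + 40·2 + 32·1 + 27·2 + 27·0 = 259
C: 31·2 + 40·1 + 32·3 + 27·0 + 27·3 = 279
B: 31·0 + 40·0 + 32·0 + 27·1 + 27·1 = 54
A has the highest Borda score (350).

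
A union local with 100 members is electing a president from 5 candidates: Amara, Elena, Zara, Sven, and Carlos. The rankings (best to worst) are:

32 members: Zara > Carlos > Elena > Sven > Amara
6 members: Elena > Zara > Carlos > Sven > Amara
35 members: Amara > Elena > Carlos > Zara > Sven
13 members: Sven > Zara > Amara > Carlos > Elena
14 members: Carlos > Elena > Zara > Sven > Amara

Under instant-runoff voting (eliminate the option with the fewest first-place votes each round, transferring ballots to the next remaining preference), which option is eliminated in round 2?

Round 1: Amara 35, Elena 6, Zara 32, Sven 13, Carlos 14. Eliminate Elena.
Round 2: Amara 35, Zara 38, Sven 13, Carlos 14. Eliminate Sven.

Sven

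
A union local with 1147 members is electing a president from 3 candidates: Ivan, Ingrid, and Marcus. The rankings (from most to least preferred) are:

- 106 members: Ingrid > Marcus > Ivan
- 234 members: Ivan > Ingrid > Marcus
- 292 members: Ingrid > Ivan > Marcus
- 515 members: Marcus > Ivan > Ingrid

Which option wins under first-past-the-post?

First-place votes: Ivan 234, Ingrid 398, Marcus 515.
Marcus has the most first-place votes.

Marcus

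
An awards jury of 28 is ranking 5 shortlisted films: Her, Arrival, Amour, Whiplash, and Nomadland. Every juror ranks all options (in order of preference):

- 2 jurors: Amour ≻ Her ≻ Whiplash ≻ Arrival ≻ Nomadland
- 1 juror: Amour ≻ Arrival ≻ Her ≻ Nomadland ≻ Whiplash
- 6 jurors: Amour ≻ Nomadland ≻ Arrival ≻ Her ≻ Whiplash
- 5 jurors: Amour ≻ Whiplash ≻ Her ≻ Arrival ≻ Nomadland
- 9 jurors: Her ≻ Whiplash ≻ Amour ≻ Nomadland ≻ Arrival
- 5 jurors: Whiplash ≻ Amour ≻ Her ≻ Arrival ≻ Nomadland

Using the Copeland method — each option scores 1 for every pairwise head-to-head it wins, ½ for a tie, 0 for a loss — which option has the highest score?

Amour

Her: beats Arrival, Whiplash, and Nomadland; loses to Amour → score 3.
Arrival: loses to Her, Amour, Whiplash, and Nomadland → score 0.
Amour: beats Her, Arrival, and Nomadland; ties Whiplash → score 3.5.
Whiplash: beats Arrival and Nomadland; ties Amour; loses to Her → score 2.5.
Nomadland: beats Arrival; loses to Her, Amour, and Whiplash → score 1.
Amour has the best pairwise record.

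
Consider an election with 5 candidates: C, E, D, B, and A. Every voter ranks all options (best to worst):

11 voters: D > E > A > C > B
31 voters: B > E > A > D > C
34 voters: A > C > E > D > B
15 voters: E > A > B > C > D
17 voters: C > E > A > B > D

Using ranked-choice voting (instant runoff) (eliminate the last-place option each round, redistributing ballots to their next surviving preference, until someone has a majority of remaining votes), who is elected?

Round 1: C 17, E 15, D 11, B 31, A 34. Eliminate D.
Round 2: C 17, E 26, B 31, A 34. Eliminate C.
Round 3: E 43, B 31, A 34. Eliminate B.
Round 4: E 74, A 34. E has a majority.

E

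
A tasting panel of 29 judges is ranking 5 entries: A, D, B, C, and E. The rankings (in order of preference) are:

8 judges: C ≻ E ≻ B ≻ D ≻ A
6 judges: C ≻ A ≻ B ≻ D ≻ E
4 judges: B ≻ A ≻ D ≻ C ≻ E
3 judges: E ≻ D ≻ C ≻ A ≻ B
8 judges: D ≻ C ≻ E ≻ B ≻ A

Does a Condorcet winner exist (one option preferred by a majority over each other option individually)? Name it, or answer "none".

Checking pairwise contests:
D beats A 19–10.
B beats D 18–11.
C beats B 25–4.
D beats C 15–14.
D beats E 18–11.
Every option loses at least one head-to-head, so there is no Condorcet winner.

none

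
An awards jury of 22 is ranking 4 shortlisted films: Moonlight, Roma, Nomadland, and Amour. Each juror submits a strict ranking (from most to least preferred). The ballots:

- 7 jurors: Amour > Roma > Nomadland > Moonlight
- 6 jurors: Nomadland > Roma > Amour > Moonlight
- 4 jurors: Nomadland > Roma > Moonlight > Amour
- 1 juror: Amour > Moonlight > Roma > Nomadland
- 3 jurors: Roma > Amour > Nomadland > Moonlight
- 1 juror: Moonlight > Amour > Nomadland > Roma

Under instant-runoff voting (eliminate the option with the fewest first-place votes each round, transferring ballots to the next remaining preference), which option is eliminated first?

Moonlight

Round 1: Moonlight 1, Roma 3, Nomadland 10, Amour 8. Eliminate Moonlight.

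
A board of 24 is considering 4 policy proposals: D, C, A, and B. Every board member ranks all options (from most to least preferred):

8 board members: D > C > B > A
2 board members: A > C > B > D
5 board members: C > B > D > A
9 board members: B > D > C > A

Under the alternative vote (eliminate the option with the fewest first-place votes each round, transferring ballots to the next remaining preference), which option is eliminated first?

A

Round 1: D 8, C 5, A 2, B 9. Eliminate A.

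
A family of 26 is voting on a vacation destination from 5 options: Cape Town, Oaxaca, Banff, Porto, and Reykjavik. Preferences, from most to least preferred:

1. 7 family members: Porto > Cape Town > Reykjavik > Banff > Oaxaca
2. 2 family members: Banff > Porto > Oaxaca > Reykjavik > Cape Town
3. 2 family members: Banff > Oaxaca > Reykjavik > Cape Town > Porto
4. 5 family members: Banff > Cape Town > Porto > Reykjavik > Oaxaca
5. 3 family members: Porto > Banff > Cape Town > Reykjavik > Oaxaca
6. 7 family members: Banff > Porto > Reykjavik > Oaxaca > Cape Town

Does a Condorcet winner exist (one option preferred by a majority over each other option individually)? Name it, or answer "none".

Banff vs Cape Town: 19–7 for Banff.
Banff vs Oaxaca: 26–0 for Banff.
Banff vs Porto: 16–10 for Banff.
Banff vs Reykjavik: 19–7 for Banff.
Banff beats every other option head-to-head.

Banff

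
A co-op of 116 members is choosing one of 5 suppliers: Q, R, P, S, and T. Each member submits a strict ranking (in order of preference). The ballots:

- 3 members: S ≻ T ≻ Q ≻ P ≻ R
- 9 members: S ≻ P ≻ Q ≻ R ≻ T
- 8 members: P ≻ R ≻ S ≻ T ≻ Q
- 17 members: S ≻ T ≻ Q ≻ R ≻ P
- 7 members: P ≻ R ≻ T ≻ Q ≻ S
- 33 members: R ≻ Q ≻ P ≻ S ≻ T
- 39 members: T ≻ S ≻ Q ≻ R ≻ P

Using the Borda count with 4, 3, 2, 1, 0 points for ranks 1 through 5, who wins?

Q: 3·2 + 9·2 + 8·0 + 17·2 + 7·1 + 33·3 + 39·2 = 242
R: 3·0 + 9·1 + 8·3 + 17·1 + 7·3 + 33·4 + 39·1 = 242
P: 3·1 + 9·3 + 8·4 + 17·0 + 7·4 + 33·2 + 39·0 = 156
S: 3·4 + 9·4 + 8·2 + 17·4 + 7·0 + 33·1 + 39·3 = 282
T: 3·3 + 9·0 + 8·1 + 17·3 + 7·2 + 33·0 + 39·4 = 238
S has the highest Borda score (282).

S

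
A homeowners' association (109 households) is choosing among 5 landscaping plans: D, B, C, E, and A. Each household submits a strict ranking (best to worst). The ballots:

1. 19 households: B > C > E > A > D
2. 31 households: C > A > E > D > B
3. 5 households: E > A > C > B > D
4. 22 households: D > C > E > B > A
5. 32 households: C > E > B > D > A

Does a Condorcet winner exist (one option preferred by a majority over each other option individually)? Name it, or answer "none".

C

C vs D: 87–22 for C.
C vs B: 90–19 for C.
C vs E: 104–5 for C.
C vs A: 104–5 for C.
C beats every other option head-to-head.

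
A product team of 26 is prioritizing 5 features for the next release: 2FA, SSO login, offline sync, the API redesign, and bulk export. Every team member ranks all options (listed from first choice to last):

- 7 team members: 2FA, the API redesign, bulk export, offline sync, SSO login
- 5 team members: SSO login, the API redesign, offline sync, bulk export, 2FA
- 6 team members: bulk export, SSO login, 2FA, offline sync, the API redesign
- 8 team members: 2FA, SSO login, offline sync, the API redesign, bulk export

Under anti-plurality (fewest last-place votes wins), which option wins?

offline sync

Last-place votes: 2FA 5, SSO login 7, offline sync 0, the API redesign 6, bulk export 8.
offline sync is ranked last by the fewest voters, so offline sync wins.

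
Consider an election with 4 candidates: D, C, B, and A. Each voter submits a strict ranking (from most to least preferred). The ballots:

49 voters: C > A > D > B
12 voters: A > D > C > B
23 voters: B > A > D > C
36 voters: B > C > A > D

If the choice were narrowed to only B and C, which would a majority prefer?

C

Voters preferring B to C: 59; preferring C to B: 61.
C wins the head-to-head.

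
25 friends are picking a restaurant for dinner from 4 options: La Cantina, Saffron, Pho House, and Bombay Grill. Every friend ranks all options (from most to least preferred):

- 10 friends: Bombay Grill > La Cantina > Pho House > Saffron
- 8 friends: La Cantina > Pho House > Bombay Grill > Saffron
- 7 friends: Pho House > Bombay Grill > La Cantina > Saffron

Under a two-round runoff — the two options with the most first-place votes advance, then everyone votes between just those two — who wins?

Round 1 first-place votes: La Cantina 8, Saffron 0, Pho House 7, Bombay Grill 10.
Bombay Grill and La Cantina advance.
Runoff: Bombay Grill is preferred to La Cantina by 17 voters; La Cantina by 8.
Bombay Grill wins the runoff.

Bombay Grill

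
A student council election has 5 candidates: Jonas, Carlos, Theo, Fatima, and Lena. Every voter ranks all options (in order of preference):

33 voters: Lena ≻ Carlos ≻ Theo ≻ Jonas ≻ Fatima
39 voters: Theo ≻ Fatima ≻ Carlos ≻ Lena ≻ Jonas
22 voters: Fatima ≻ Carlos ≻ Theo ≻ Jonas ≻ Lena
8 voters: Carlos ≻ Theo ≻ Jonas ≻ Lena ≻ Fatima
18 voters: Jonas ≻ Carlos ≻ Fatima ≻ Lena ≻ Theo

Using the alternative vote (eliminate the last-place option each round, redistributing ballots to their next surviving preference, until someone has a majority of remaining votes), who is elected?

Theo

Round 1: Jonas 18, Carlos 8, Theo 39, Fatima 22, Lena 33. Eliminate Carlos.
Round 2: Jonas 18, Theo 47, Fatima 22, Lena 33. Eliminate Jonas.
Round 3: Theo 47, Fatima 40, Lena 33. Eliminate Lena.
Round 4: Theo 80, Fatima 40. Theo has a majority.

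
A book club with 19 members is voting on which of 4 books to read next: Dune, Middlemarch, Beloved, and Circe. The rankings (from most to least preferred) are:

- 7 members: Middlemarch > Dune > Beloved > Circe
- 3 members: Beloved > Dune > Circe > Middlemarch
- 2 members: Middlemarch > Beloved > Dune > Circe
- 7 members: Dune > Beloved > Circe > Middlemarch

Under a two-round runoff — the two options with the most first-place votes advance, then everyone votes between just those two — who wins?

Dune

Round 1 first-place votes: Dune 7, Middlemarch 9, Beloved 3, Circe 0.
Middlemarch and Dune advance.
Runoff: Middlemarch is preferred to Dune by 9 voters; Dune by 10.
Dune wins the runoff.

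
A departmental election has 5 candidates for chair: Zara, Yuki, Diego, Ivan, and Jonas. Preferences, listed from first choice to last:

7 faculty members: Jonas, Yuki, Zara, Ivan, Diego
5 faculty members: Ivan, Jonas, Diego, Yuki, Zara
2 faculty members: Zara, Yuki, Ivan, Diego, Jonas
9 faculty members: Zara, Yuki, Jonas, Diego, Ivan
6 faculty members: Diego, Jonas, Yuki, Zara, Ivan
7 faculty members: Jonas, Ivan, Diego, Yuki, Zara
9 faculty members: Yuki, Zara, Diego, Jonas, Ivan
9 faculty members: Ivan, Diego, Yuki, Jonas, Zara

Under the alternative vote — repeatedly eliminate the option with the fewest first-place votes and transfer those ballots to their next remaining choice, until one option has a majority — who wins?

Jonas

Round 1: Zara 11, Yuki 9, Diego 6, Ivan 14, Jonas 14. Eliminate Diego.
Round 2: Zara 11, Yuki 9, Ivan 14, Jonas 20. Eliminate Yuki.
Round 3: Zara 20, Ivan 14, Jonas 20. Eliminate Ivan.
Round 4: Zara 20, Jonas 34. Jonas has a majority.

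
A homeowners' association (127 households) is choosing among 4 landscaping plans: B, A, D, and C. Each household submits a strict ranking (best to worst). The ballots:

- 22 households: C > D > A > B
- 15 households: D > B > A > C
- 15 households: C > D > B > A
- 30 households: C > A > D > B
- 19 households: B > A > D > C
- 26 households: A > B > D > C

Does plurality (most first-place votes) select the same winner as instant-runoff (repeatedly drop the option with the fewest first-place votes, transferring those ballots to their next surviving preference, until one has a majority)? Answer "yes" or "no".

yes

Plurality — first-place votes: B 19, A 26, D 15, C 67. Winner: C.
Instant-runoff — R1 B 19, A 26, D 15, C 67 (C winner). Winner: C.
The two methods agree.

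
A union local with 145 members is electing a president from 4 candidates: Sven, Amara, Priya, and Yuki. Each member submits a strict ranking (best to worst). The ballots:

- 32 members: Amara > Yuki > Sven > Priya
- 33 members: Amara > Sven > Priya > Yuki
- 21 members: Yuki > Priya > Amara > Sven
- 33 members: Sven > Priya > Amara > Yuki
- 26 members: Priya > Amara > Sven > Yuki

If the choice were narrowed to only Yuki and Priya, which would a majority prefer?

Priya

Voters preferring Yuki to Priya: 53; preferring Priya to Yuki: 92.
Priya wins the head-to-head.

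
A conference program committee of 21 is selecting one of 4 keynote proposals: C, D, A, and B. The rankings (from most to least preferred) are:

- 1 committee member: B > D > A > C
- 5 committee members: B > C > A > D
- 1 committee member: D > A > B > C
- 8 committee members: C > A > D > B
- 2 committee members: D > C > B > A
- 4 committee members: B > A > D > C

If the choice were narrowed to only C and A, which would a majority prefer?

C

Voters preferring C to A: 15; preferring A to C: 6.
C wins the head-to-head.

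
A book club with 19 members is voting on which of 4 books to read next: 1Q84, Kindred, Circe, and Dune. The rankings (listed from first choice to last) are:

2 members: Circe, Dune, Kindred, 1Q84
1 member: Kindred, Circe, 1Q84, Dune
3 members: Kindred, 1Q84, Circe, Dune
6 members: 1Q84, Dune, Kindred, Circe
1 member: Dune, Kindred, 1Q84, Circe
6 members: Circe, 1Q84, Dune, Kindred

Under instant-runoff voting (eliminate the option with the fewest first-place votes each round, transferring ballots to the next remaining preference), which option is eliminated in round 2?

Kindred

Round 1: 1Q84 6, Kindred 4, Circe 8, Dune 1. Eliminate Dune.
Round 2: 1Q84 6, Kindred 5, Circe 8. Eliminate Kindred.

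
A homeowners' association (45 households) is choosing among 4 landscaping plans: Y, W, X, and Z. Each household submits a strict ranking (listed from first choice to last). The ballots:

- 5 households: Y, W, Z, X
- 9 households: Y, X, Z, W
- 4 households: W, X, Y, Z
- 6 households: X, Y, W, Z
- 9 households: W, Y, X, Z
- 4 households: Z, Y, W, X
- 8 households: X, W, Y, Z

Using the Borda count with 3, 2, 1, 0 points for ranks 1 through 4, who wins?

Y: 5·3 + 9·3 + 4·1 + 6·2 + 9·2 + 4·2 + 8·1 = 92
W: 5·2 + 9·0 + 4·3 + 6·1 + 9·3 + 4·1 + 8·2 = 75
X: 5·0 + 9·2 + 4·2 + 6·3 + 9·1 + 4·0 + 8·3 = 77
Z: 5·1 + 9·1 + 4·0 + 6·0 + 9·0 + 4·3 + 8·0 = 26
Y has the highest Borda score (92).

Y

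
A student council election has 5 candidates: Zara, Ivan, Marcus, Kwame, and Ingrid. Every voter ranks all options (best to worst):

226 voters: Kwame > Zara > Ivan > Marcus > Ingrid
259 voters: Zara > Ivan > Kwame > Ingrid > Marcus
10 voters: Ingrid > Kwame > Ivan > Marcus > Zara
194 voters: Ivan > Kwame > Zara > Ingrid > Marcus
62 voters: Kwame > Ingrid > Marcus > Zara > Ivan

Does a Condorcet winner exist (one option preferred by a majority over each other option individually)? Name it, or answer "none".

none

Checking pairwise contests:
Kwame beats Zara 492–259.
Zara beats Ivan 547–204.
Zara beats Marcus 679–72.
Ivan beats Kwame 453–298.
Zara beats Ingrid 679–72.
Every option loses at least one head-to-head, so there is no Condorcet winner.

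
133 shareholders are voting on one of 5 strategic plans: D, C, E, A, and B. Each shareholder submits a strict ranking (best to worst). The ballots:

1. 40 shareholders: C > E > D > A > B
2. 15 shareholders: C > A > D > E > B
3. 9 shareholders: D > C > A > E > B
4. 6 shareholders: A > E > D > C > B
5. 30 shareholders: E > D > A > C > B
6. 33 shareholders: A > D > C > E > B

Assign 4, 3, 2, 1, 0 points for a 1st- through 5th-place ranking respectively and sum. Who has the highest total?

D: 40·2 + 15·2 + 9·4 + 6·2 + 30·3 + 33·3 = 347
C: 40·4 + 15·4 + 9·3 + 6·1 + 30·1 + 33·2 = 349
E: 40·3 + 15·1 + 9·1 + 6·3 + 30·4 + 33·1 = 315
A: 40·1 + 15·3 + 9·2 + 6·4 + 30·2 + 33·4 = 319
B: 40·0 + 15·0 + 9·0 + 6·0 + 30·0 + 33·0 = 0
C has the highest Borda score (349).

C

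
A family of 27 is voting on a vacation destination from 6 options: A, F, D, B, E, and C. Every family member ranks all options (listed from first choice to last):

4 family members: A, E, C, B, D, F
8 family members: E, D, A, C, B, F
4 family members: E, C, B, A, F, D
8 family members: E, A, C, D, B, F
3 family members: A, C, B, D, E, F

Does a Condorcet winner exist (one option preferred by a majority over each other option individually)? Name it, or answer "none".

E

E vs A: 20–7 for E.
E vs F: 27–0 for E.
E vs D: 24–3 for E.
E vs B: 24–3 for E.
E vs C: 24–3 for E.
E beats every other option head-to-head.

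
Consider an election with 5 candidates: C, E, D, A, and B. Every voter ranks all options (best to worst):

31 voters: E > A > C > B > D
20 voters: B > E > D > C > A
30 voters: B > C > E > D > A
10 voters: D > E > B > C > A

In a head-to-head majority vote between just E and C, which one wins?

E

Voters preferring E to C: 61; preferring C to E: 30.
E wins the head-to-head.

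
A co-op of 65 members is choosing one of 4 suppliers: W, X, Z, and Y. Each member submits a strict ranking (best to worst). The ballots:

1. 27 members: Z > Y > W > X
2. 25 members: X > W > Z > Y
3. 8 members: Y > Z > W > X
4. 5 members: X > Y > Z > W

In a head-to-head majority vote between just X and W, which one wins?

Voters preferring X to W: 30; preferring W to X: 35.
W wins the head-to-head.

W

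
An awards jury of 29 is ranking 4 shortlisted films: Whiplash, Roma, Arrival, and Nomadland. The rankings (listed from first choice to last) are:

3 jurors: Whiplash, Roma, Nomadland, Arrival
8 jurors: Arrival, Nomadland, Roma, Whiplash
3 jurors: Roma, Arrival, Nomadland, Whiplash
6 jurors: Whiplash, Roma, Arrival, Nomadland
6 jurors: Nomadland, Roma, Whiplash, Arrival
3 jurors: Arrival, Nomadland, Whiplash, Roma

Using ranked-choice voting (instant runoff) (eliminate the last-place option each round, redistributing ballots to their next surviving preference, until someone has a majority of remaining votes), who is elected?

Round 1: Whiplash 9, Roma 3, Arrival 11, Nomadland 6. Eliminate Roma.
Round 2: Whiplash 9, Arrival 14, Nomadland 6. Eliminate Nomadland.
Round 3: Whiplash 15, Arrival 14. Whiplash has a majority.

Whiplash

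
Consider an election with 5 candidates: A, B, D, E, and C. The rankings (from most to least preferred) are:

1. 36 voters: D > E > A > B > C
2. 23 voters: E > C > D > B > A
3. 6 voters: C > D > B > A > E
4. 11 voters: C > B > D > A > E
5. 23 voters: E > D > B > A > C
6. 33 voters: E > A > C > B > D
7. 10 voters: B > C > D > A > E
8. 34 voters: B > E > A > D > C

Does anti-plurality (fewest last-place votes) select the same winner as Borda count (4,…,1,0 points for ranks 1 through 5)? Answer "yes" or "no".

Anti-plurality — last-place votes: A 23, B 0, D 33, E 27, C 93. Winner: B.
Borda — scores: A 289, B 359, D 353, E 526, C 233. Winner: E.
The two methods disagree.

no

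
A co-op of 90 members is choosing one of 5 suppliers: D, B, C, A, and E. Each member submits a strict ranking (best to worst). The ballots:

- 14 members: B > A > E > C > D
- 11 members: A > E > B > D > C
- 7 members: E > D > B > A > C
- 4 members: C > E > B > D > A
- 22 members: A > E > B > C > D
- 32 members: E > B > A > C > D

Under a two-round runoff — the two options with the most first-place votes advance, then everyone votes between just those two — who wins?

Round 1 first-place votes: D 0, B 14, C 4, A 33, E 39.
E and A advance.
Runoff: E is preferred to A by 43 voters; A by 47.
A wins the runoff.

A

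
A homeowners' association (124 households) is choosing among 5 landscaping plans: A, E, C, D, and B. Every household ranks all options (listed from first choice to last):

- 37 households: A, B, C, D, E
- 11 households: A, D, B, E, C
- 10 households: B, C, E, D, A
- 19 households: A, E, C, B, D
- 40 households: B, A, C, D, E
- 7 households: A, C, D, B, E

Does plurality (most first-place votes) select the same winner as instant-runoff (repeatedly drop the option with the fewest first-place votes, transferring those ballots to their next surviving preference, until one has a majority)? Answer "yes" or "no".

Plurality — first-place votes: A 74, E 0, C 0, D 0, B 50. Winner: A.
Instant-runoff — R1 A 74, E 0, C 0, D 0, B 50 (A winner). Winner: A.
The two methods agree.

yes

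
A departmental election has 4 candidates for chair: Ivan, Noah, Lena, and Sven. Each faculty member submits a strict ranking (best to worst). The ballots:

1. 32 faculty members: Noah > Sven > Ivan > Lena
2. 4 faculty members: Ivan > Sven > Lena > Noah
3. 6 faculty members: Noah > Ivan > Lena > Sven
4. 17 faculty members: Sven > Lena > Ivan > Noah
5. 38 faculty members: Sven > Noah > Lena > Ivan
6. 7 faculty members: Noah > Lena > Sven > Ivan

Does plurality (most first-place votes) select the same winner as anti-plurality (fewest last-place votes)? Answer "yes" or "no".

Plurality — first-place votes: Ivan 4, Noah 45, Lena 0, Sven 55. Winner: Sven.
Anti-plurality — last-place votes: Ivan 45, Noah 21, Lena 32, Sven 6. Winner: Sven.
The two methods agree.

yes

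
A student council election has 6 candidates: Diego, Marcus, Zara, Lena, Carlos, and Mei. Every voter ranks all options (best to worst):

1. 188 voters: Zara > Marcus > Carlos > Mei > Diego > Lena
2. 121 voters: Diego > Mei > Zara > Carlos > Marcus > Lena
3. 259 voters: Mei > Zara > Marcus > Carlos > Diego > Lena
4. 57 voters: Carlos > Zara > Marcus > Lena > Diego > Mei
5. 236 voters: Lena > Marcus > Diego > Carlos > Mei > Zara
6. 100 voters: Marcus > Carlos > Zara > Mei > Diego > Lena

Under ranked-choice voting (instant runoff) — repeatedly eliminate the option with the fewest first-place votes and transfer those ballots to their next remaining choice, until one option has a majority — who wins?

Round 1: Diego 121, Marcus 100, Zara 188, Lena 236, Carlos 57, Mei 259. Eliminate Carlos.
Round 2: Diego 121, Marcus 100, Zara 245, Lena 236, Mei 259. Eliminate Marcus.
Round 3: Diego 121, Zara 345, Lena 236, Mei 259. Eliminate Diego.
Round 4: Zara 345, Lena 236, Mei 380. Eliminate Lena.
Round 5: Zara 345, Mei 616. Mei has a majority.

Mei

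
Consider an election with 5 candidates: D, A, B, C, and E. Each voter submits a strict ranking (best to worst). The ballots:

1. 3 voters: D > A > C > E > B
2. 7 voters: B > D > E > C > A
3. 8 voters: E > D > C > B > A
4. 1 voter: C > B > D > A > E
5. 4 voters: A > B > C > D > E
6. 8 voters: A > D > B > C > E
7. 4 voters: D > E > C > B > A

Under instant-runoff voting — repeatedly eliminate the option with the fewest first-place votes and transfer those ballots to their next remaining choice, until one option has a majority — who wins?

Round 1: D 7, A 12, B 7, C 1, E 8. Eliminate C.
Round 2: D 7, A 12, B 8, E 8. Eliminate D.
Round 3: A 15, B 8, E 12. Eliminate B.
Round 4: A 16, E 19. E has a majority.

E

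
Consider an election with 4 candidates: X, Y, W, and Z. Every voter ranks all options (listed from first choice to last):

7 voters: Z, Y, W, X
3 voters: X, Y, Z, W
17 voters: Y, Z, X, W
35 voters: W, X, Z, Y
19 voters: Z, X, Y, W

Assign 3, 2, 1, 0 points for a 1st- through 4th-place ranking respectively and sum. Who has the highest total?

X: 7·0 + 3·3 + 17·1 + 35·2 + 19·2 = 134
Y: 7·2 + 3·2 + 17·3 + 35·0 + 19·1 = 90
W: 7·1 + 3·0 + 17·0 + 35·3 + 19·0 = 112
Z: 7·3 + 3·1 + 17·2 + 35·1 + 19·3 = 150
Z has the highest Borda score (150).

Z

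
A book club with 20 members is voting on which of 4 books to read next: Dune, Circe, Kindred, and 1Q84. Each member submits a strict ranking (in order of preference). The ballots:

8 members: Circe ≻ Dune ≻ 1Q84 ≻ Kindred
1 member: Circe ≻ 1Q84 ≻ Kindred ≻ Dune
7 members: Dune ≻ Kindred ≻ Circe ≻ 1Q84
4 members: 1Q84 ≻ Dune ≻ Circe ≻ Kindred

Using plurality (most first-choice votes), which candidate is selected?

First-place votes: Dune 7, Circe 9, Kindred 0, 1Q84 4.
Circe has the most first-place votes.

Circe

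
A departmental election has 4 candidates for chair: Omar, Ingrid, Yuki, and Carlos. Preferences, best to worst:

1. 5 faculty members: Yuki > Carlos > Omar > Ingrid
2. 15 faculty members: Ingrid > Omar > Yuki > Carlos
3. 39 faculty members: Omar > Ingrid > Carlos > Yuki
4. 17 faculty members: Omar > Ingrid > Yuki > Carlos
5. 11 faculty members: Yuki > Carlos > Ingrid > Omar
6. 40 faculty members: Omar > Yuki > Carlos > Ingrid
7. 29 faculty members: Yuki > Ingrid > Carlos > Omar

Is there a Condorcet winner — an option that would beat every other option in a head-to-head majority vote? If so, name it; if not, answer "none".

Omar vs Ingrid: 101–55 for Omar.
Omar vs Yuki: 111–45 for Omar.
Omar vs Carlos: 111–45 for Omar.
Omar beats every other option head-to-head.

Omar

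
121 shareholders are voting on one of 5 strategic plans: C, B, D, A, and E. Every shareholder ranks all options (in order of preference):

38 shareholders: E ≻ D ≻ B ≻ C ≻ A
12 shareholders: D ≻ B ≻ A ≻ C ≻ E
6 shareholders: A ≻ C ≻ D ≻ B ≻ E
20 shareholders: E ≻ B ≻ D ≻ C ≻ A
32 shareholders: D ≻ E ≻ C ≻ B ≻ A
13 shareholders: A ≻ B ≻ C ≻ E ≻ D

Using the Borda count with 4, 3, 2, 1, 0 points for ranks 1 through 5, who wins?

D

C: 38·1 + 12·1 + 6·3 + 20·1 + 32·2 + 13·2 = 178
B: 38·2 + 12·3 + 6·1 + 20·3 + 32·1 + 13·3 = 249
D: 38·3 + 12·4 + 6·2 + 20·2 + 32·4 + 13·0 = 342
A: 38·0 + 12·2 + 6·4 + 20·0 + 32·0 + 13·4 = 100
E: 38·4 + 12·0 + 6·0 + 20·4 + 32·3 + 13·1 = 341
D has the highest Borda score (342).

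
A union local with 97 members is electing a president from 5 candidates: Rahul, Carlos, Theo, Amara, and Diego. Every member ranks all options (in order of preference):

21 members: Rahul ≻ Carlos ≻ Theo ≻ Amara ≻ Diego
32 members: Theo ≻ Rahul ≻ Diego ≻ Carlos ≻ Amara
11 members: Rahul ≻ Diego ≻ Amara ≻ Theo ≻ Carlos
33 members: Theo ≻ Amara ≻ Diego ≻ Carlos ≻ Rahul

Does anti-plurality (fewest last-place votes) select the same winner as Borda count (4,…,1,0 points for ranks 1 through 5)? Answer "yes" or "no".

yes

Anti-plurality — last-place votes: Rahul 33, Carlos 11, Theo 0, Amara 32, Diego 21. Winner: Theo.
Borda — scores: Rahul 224, Carlos 128, Theo 313, Amara 142, Diego 163. Winner: Theo.
The two methods agree.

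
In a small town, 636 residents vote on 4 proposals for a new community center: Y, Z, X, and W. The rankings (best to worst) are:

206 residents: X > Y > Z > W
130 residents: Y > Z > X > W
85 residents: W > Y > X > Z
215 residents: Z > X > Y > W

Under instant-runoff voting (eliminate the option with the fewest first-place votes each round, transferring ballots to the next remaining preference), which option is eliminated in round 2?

Round 1: Y 130, Z 215, X 206, W 85. Eliminate W.
Round 2: Y 215, Z 215, X 206. Eliminate X.

X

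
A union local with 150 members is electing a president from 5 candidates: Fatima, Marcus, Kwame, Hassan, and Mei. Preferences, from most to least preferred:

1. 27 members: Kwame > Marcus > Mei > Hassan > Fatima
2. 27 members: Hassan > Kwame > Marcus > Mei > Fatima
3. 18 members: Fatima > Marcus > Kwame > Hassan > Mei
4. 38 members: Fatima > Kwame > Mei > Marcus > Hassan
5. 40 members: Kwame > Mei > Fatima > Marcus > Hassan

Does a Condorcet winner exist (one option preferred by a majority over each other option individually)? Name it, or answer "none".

Kwame vs Fatima: 94–56 for Kwame.
Kwame vs Marcus: 132–18 for Kwame.
Kwame vs Hassan: 123–27 for Kwame.
Kwame vs Mei: 150–0 for Kwame.
Kwame beats every other option head-to-head.

Kwame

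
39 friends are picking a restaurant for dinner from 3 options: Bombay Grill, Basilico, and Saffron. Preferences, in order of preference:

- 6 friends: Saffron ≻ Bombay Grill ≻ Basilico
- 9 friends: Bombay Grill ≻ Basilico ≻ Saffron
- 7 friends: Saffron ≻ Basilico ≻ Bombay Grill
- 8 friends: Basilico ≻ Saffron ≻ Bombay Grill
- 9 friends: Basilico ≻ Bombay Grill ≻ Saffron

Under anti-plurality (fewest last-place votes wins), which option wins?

Basilico

Last-place votes: Bombay Grill 15, Basilico 6, Saffron 18.
Basilico is ranked last by the fewest voters, so Basilico wins.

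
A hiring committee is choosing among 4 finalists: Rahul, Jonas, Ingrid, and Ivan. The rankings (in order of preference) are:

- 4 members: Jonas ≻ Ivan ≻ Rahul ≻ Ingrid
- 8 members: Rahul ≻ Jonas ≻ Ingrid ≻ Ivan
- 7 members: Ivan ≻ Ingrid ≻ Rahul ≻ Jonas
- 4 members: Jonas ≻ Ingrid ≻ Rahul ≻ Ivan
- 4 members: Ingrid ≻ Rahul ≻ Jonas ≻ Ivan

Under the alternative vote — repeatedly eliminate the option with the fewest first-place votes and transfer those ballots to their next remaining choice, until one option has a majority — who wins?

Rahul

Round 1: Rahul 8, Jonas 8, Ingrid 4, Ivan 7. Eliminate Ingrid.
Round 2: Rahul 12, Jonas 8, Ivan 7. Eliminate Ivan.
Round 3: Rahul 19, Jonas 8. Rahul has a majority.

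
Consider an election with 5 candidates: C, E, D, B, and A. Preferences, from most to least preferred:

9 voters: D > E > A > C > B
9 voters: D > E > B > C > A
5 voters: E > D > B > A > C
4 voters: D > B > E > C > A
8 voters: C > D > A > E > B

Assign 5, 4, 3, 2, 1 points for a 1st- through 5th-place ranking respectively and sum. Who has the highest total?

D

C: 9·2 + 9·2 + 5·1 + 4·2 + 8·5 = 89
E: 9·4 + 9·4 + 5·5 + 4·3 + 8·2 = 125
D: 9·5 + 9·5 + 5·4 + 4·5 + 8·4 = 162
B: 9·1 + 9·3 + 5·3 + 4·4 + 8·1 = 75
A: 9·3 + 9·1 + 5·2 + 4·1 + 8·3 = 74
D has the highest Borda score (162).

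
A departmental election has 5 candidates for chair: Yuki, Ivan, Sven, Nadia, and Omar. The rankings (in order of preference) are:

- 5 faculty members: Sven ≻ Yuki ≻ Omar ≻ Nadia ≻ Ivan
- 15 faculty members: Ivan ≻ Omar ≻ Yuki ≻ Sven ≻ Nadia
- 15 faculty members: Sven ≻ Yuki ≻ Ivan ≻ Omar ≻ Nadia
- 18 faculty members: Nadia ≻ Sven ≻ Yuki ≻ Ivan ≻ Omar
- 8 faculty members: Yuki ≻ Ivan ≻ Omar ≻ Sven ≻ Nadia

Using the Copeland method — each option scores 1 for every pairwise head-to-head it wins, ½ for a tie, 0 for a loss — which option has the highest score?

Yuki: beats Ivan, Nadia, and Omar; loses to Sven → score 3.
Ivan: beats Nadia and Omar; loses to Yuki and Sven → score 2.
Sven: beats Yuki, Ivan, Nadia, and Omar → score 4.
Nadia: loses to Yuki, Ivan, Sven, and Omar → score 0.
Omar: beats Nadia; loses to Yuki, Ivan, and Sven → score 1.
Sven has the best pairwise record.

Sven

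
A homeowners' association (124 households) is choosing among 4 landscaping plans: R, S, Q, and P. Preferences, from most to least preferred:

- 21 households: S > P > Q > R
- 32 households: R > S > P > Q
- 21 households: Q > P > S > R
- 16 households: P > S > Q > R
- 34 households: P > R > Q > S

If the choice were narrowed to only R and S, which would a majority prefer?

R

Voters preferring R to S: 66; preferring S to R: 58.
R wins the head-to-head.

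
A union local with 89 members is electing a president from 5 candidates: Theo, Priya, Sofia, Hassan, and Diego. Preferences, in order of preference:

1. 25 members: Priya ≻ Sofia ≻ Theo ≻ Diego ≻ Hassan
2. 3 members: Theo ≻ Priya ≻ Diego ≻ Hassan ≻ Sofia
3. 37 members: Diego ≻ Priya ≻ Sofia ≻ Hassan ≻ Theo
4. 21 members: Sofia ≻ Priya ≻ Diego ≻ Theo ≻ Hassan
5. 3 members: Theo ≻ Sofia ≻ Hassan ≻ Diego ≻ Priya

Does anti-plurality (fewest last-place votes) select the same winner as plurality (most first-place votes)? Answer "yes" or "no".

Anti-plurality — last-place votes: Theo 37, Priya 3, Sofia 3, Hassan 46, Diego 0. Winner: Diego.
Plurality — first-place votes: Theo 6, Priya 25, Sofia 21, Hassan 0, Diego 37. Winner: Diego.
The two methods agree.

yes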